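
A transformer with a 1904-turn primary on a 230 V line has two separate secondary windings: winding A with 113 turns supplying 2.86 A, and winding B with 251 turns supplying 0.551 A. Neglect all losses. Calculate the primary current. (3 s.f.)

V_A = 230 × 113/1904 = 13.650 V; V_B = 230 × 251/1904 = 30.320 V.
P_out = V_A I_A + V_B I_B = 13.650×2.86 + 30.320×0.551 = 39.040 + 16.707 = 55.746 W.
Ideal ⇒ P_in = P_out, so I_p = P_out/V_p = 55.746/230 = 0.242 A.

I_p ≈ 0.242 A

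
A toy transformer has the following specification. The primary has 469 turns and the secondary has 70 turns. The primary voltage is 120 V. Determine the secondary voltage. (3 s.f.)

V_s/V_p = N_s/N_p, so V_s = 120 × 70/469 = 17.9 V.

V_s ≈ 17.9 V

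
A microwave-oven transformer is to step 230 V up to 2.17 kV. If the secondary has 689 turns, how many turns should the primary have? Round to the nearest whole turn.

N_p/N_s = V_p/V_s, so N_p = 689 × 230/2170 = 73.0 ≈ 73 turns.

N_p = 73 turns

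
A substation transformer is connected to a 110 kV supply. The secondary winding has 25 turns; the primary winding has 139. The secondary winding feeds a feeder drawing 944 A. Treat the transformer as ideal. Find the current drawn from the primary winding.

For an ideal transformer I_p N_p = I_s N_s, so I_p = 944 × 25/139 = 170 A.

I_p ≈ 170 A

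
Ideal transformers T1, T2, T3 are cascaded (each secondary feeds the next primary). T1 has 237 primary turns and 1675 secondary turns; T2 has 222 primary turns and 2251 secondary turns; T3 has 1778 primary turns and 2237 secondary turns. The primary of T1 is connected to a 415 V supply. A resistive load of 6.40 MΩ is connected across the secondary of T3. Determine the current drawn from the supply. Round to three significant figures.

After T1: V = 415.00 × 1675/237 = 2933.0 V.
After T2: V = 2933.0 × 2251/222 = 29740 V.
After T3: V = 29740 × 2237/1778 = 37417 V.
I_load = 37417/(6.40×10^6) = 0.0058464 A, so P_out = 37417 × 0.0058464 = 218.76 W.
All ideal ⇒ P_in = P_out, so I_supply = 218.76/415 = 0.527 A.

I_supply ≈ 0.527 A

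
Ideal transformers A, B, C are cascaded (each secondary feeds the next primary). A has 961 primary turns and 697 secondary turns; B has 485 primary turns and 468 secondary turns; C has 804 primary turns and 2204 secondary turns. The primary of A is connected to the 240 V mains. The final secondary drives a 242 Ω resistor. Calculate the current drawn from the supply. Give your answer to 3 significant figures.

I_supply ≈ 3.65 A

Secondary of A: V = 240.00 × 697/961 = 174.07 V.
Secondary of B: V = 174.07 × 468/485 = 167.97 V.
Secondary of C: V = 167.97 × 2204/804 = 460.45 V.
I_load = 460.45/242 = 1.9027 A, so P_out = 460.45 × 1.9027 = 876.08 W.
All ideal ⇒ P_in = P_out, so I_supply = 876.08/240 = 3.65 A.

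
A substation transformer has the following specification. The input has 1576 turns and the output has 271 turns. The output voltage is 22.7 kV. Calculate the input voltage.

V_in ≈ 132000 V

V_in/V_out = N_in/N_out, so V_in = 22700 × 1576/271 = 132000 V.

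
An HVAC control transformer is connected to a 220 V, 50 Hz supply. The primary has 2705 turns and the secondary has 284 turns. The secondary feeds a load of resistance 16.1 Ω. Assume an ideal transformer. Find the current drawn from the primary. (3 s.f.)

I_p ≈ 0.151 A

V_s = V_p × N_s/N_p = 220 × 284/2705 = 23.098 V.
I_s = V_s/R = 23.098/16.1 = 1.4347 A.
For an ideal transformer I_p N_p = I_s N_s, so I_p = 1.4347 × 284/2705 = 0.151 A.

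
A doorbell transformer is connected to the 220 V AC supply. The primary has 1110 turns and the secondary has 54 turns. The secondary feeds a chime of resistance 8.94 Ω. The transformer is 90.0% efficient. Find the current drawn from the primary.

I_p ≈ 0.0647 A

V_s = 220 × 54/1110 = 10.703 V.
I_s = V_s/R = 10.703/8.94 = 1.1972 A.
P_out = V_s I_s = 10.703 × 1.1972 = 12.813 W.
P_in = P_out/η = 12.813/0.900 = 14.237 W.
I_p = P_in/V_p = 14.237/220 = 0.0647 A.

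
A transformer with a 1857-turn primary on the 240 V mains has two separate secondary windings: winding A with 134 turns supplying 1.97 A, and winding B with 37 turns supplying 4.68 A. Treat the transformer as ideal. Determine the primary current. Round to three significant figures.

I_p ≈ 0.235 A

V_A = 240 × 134/1857 = 17.318 V; V_B = 240 × 37/1857 = 4.7819 V.
P_out = V_A I_A + V_B I_B = 17.318×1.97 + 4.7819×4.68 = 34.117 + 22.379 = 56.496 W.
Ideal ⇒ P_in = P_out, so I_p = P_out/V_p = 56.496/240 = 0.235 A.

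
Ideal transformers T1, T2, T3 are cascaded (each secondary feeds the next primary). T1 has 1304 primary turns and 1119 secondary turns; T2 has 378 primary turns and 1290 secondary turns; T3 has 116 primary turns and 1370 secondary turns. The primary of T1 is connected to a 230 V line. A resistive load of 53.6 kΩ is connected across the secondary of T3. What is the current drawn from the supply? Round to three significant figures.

I_supply ≈ 5.13 A

Secondary of T1: V = 230.00 × 1119/1304 = 197.37 V.
Secondary of T2: V = 197.37 × 1290/378 = 673.56 V.
Secondary of T3: V = 673.56 × 1370/116 = 7955.0 V.
I_load = 7955.0/53600 = 0.14841 A, so P_out = 7955.0 × 0.14841 = 1180.6 W.
All ideal ⇒ P_in = P_out, so I_supply = 1180.6/230 = 5.13 A.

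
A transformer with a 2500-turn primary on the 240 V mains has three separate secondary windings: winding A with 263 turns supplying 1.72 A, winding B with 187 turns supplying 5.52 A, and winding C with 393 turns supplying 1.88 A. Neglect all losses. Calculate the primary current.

V_A = 240 × 263/2500 = 25.248 V; V_B = 240 × 187/2500 = 17.952 V; V_C = 240 × 393/2500 = 37.728 V.
P_out = V_A I_A + V_B I_B + V_C I_C = 25.248×1.72 + 17.952×5.52 + 37.728×1.88 = 43.427 + 99.095 + 70.929 = 213.45 W.
Ideal ⇒ P_in = P_out, so I_p = P_out/V_p = 213.45/240 = 0.889 A.

I_p ≈ 0.889 A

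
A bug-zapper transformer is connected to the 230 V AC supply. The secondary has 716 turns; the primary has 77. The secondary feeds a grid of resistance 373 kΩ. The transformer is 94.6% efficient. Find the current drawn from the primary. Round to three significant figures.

V_s = 230 × 716/77 = 2138.7 V.
I_s = V_s/R = 2138.7/373000 = 0.0057338 A.
P_out = V_s I_s = 2138.7 × 0.0057338 = 12.263 W.
P_in = P_out/η = 12.263/0.946 = 12.963 W.
I_p = P_in/V_p = 12.963/230 = 0.0564 A.

I_p ≈ 0.0564 A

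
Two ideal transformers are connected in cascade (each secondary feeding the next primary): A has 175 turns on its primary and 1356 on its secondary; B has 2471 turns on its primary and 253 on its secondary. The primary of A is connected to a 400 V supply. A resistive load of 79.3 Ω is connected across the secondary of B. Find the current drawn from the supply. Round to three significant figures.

I_supply ≈ 3.17 A

Secondary of A: V = 400.00 × 1356/175 = 3099.4 V.
Secondary of B: V = 3099.4 × 253/2471 = 317.34 V.
I_load = 317.34/79.3 = 4.0018 A, so P_out = 317.34 × 4.0018 = 1269.9 W.
All ideal ⇒ P_in = P_out, so I_supply = 1269.9/400 = 3.17 A.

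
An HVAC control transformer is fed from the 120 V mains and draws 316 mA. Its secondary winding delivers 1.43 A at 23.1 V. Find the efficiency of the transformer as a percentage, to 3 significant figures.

η ≈ 87.1%

P_in = 120 × 0.316 = 37.9200 W.
P_out = 23.1 × 1.43 = 33.0330 W.
η = P_out/P_in = 33.0330/37.9200 = 0.871.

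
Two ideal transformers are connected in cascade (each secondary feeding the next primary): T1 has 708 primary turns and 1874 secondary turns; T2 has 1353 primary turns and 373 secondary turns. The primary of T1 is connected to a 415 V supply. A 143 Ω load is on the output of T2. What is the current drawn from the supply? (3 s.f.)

After T1: V = 415.00 × 1874/708 = 1098.5 V.
After T2: V = 1098.5 × 373/1353 = 302.83 V.
I_load = 302.83/143 = 2.1177 A, so P_out = 302.83 × 2.1177 = 641.29 W.
All ideal ⇒ P_in = P_out, so I_supply = 641.29/415 = 1.55 A.

I_supply ≈ 1.55 A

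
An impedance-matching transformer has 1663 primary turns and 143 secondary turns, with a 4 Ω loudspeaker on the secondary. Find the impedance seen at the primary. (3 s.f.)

Z_p = (N_p/N_s)² × Z_s = (1663/143)² × 4 = 541 Ω.

Z_p ≈ 541 Ω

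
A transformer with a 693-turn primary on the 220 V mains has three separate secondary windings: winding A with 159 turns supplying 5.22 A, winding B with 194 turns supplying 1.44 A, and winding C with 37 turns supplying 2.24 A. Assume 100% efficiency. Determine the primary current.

V_A = 220 × 159/693 = 50.476 V; V_B = 220 × 194/693 = 61.587 V; V_C = 220 × 37/693 = 11.746 V.
P_out = V_A I_A + V_B I_B + V_C I_C = 50.476×5.22 + 61.587×1.44 + 11.746×2.24 = 263.49 + 88.686 + 26.311 = 378.48 W.
Ideal ⇒ P_in = P_out, so I_p = P_out/V_p = 378.48/220 = 1.72 A.

I_p ≈ 1.72 A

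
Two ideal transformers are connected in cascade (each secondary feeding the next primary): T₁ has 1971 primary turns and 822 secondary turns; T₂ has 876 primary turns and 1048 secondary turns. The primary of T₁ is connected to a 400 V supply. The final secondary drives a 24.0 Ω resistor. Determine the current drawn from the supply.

Secondary of T₁: V = 400.00 × 822/1971 = 166.82 V.
Secondary of T₂: V = 166.82 × 1048/876 = 199.57 V.
I_load = 199.57/24.0 = 8.3156 A, so P_out = 199.57 × 8.3156 = 1659.6 W.
All ideal ⇒ P_in = P_out, so I_supply = 1659.6/400 = 4.15 A.

I_supply ≈ 4.15 A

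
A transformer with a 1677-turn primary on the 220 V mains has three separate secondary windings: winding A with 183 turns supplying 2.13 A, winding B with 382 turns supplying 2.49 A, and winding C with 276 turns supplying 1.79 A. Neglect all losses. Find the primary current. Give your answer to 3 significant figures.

V_A = 220 × 183/1677 = 24.007 V; V_B = 220 × 382/1677 = 50.113 V; V_C = 220 × 276/1677 = 36.208 V.
P_out = V_A I_A + V_B I_B + V_C I_C = 24.007×2.13 + 50.113×2.49 + 36.208×1.79 = 51.135 + 124.78 + 64.811 = 240.73 W.
Ideal ⇒ P_in = P_out, so I_p = P_out/V_p = 240.73/220 = 1.09 A.

I_p ≈ 1.09 A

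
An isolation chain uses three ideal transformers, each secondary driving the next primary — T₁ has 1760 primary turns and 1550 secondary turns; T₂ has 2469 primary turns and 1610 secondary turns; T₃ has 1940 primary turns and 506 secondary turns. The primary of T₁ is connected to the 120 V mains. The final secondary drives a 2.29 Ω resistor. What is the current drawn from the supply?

After T₁: V = 120.00 × 1550/1760 = 105.68 V.
After T₂: V = 105.68 × 1610/2469 = 68.914 V.
After T₃: V = 68.914 × 506/1940 = 17.974 V.
I_load = 17.974/2.29 = 7.8491 A, so P_out = 17.974 × 7.8491 = 141.08 W.
All ideal ⇒ P_in = P_out, so I_supply = 141.08/120 = 1.18 A.

I_supply ≈ 1.18 A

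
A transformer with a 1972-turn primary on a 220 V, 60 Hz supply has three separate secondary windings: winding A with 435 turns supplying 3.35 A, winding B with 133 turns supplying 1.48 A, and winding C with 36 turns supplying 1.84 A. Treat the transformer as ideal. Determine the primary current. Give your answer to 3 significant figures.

I_p ≈ 0.872 A

V_A = 220 × 435/1972 = 48.529 V; V_B = 220 × 133/1972 = 14.838 V; V_C = 220 × 36/1972 = 4.0162 V.
P_out = V_A I_A + V_B I_B + V_C I_C = 48.529×3.35 + 14.838×1.48 + 4.0162×1.84 = 162.57 + 21.960 + 7.3899 = 191.92 W.
Ideal ⇒ P_in = P_out, so I_p = P_out/V_p = 191.92/220 = 0.872 A.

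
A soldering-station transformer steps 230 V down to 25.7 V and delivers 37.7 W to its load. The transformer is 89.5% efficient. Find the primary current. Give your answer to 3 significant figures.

P_in = P_out/η = 37.7/0.895 = 42.123 W.
I_p = P_in/V_p = 42.123/230 = 0.183 A.

I_p ≈ 0.183 A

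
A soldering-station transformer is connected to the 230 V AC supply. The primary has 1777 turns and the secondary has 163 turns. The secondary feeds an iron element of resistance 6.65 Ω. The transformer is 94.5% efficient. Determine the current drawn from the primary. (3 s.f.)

I_p ≈ 0.308 A

V_s = 230 × 163/1777 = 21.097 V.
I_s = V_s/R = 21.097/6.65 = 3.1725 A.
P_out = V_s I_s = 21.097 × 3.1725 = 66.932 W.
P_in = P_out/η = 66.932/0.945 = 70.828 W.
I_p = P_in/V_p = 70.828/230 = 0.308 A.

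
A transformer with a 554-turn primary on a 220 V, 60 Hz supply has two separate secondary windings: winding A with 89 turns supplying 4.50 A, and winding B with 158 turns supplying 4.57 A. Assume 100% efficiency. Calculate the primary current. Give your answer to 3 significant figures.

V_A = 220 × 89/554 = 35.343 V; V_B = 220 × 158/554 = 62.744 V.
P_out = V_A I_A + V_B I_B = 35.343×4.50 + 62.744×4.57 = 159.04 + 286.74 = 445.78 W.
Ideal ⇒ P_in = P_out, so I_p = P_out/V_p = 445.78/220 = 2.03 A.

I_p ≈ 2.03 A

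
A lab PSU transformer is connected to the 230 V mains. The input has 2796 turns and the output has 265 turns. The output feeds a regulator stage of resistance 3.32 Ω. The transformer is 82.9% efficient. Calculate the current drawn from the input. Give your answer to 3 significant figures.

V_out = 230 × 265/2796 = 21.799 V.
I_out = V_out/R = 21.799/3.32 = 6.5660 A.
P_out = V_out I_out = 21.799 × 6.5660 = 143.13 W.
P_in = P_out/η = 143.13/0.829 = 172.66 W.
I_in = P_in/V_in = 172.66/230 = 0.751 A.

I_in ≈ 0.751 A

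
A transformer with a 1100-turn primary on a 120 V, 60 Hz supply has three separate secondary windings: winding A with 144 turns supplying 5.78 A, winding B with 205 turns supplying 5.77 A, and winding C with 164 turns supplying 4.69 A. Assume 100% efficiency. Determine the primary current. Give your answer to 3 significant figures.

I_p ≈ 2.53 A

V_A = 120 × 144/1100 = 15.709 V; V_B = 120 × 205/1100 = 22.364 V; V_C = 120 × 164/1100 = 17.891 V.
P_out = V_A I_A + V_B I_B + V_C I_C = 15.709×5.78 + 22.364×5.77 + 17.891×4.69 = 90.799 + 129.04 + 83.908 = 303.75 W.
Ideal ⇒ P_in = P_out, so I_p = P_out/V_p = 303.75/120 = 2.53 A.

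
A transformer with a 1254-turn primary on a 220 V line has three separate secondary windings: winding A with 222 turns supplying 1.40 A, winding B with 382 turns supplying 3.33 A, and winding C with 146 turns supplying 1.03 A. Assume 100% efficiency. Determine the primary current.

I_p ≈ 1.38 A

V_A = 220 × 222/1254 = 38.947 V; V_B = 220 × 382/1254 = 67.018 V; V_C = 220 × 146/1254 = 25.614 V.
P_out = V_A I_A + V_B I_B + V_C I_C = 38.947×1.40 + 67.018×3.33 + 25.614×1.03 = 54.526 + 223.17 + 26.382 = 304.08 W.
Ideal ⇒ P_in = P_out, so I_p = P_out/V_p = 304.08/220 = 1.38 A.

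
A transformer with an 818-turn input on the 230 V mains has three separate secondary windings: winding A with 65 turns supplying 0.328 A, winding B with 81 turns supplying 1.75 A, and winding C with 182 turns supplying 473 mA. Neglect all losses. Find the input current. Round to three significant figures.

V_A = 230 × 65/818 = 18.276 V; V_B = 230 × 81/818 = 22.775 V; V_C = 230 × 182/818 = 51.174 V.
P_out = V_A I_A + V_B I_B + V_C I_C = 18.276×0.328 + 22.775×1.75 + 51.174×0.473 = 5.9946 + 39.856 + 24.205 = 70.056 W.
Ideal ⇒ P_in = P_out, so I_in = P_out/V_in = 70.056/230 = 0.305 A.

I_in ≈ 0.305 A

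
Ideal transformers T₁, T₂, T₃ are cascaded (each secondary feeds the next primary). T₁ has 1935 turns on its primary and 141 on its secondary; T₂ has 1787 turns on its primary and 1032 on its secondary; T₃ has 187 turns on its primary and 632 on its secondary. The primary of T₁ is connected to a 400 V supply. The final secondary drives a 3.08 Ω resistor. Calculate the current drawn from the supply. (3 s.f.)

I_supply ≈ 2.63 A

After T₁: V = 400.00 × 141/1935 = 29.147 V.
After T₂: V = 29.147 × 1032/1787 = 16.833 V.
After T₃: V = 16.833 × 632/187 = 56.889 V.
I_load = 56.889/3.08 = 18.470 A, so P_out = 56.889 × 18.470 = 1050.8 W.
All ideal ⇒ P_in = P_out, so I_supply = 1050.8/400 = 2.63 A.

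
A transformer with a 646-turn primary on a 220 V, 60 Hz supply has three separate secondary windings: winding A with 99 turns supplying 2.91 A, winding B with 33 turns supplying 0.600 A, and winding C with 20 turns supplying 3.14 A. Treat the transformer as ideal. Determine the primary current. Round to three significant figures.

I_p ≈ 0.574 A

V_A = 220 × 99/646 = 33.715 V; V_B = 220 × 33/646 = 11.238 V; V_C = 220 × 20/646 = 6.8111 V.
P_out = V_A I_A + V_B I_B + V_C I_C = 33.715×2.91 + 11.238×0.600 + 6.8111×3.14 = 98.111 + 6.7430 + 21.387 = 126.24 W.
Ideal ⇒ P_in = P_out, so I_p = P_out/V_p = 126.24/220 = 0.574 A.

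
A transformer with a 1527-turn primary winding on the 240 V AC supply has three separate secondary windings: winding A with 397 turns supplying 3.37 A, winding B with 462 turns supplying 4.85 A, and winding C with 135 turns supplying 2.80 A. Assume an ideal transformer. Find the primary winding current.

V_A = 240 × 397/1527 = 62.397 V; V_B = 240 × 462/1527 = 72.613 V; V_C = 240 × 135/1527 = 21.218 V.
P_out = V_A I_A + V_B I_B + V_C I_C = 62.397×3.37 + 72.613×4.85 + 21.218×2.80 = 210.28 + 352.17 + 59.411 = 621.86 W.
Ideal ⇒ P_in = P_out, so I_p = P_out/V_p = 621.86/240 = 2.59 A.

I_p ≈ 2.59 A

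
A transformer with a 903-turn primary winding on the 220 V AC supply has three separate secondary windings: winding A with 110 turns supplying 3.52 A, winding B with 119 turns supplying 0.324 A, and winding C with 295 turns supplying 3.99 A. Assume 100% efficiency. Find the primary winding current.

V_A = 220 × 110/903 = 26.800 V; V_B = 220 × 119/903 = 28.992 V; V_C = 220 × 295/903 = 71.872 V.
P_out = V_A I_A + V_B I_B + V_C I_C = 26.800×3.52 + 28.992×0.324 + 71.872×3.99 = 94.334 + 9.3935 + 286.77 = 390.50 W.
Ideal ⇒ P_in = P_out, so I_p = P_out/V_p = 390.50/220 = 1.77 A.

I_p ≈ 1.77 A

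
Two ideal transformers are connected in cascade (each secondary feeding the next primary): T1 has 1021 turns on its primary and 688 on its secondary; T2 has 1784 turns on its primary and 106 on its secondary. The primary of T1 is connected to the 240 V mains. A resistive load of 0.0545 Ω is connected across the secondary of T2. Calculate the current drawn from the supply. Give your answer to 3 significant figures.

Secondary of T1: V = 240.00 × 688/1021 = 161.72 V.
Secondary of T2: V = 161.72 × 106/1784 = 9.6091 V.
I_load = 9.6091/0.0545 = 176.31 A, so P_out = 9.6091 × 176.31 = 1694.2 W.
All ideal ⇒ P_in = P_out, so I_supply = 1694.2/240 = 7.06 A.

I_supply ≈ 7.06 A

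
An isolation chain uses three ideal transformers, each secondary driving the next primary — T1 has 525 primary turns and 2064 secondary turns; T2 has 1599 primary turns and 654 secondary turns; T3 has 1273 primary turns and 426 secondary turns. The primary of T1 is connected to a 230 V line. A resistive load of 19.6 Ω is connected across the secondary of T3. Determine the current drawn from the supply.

After T1: V = 230.00 × 2064/525 = 904.23 V.
After T2: V = 904.23 × 654/1599 = 369.83 V.
After T3: V = 369.83 × 426/1273 = 123.76 V.
I_load = 123.76/19.6 = 6.3144 A, so P_out = 123.76 × 6.3144 = 781.49 W.
All ideal ⇒ P_in = P_out, so I_supply = 781.49/230 = 3.40 A.

I_supply ≈ 3.40 A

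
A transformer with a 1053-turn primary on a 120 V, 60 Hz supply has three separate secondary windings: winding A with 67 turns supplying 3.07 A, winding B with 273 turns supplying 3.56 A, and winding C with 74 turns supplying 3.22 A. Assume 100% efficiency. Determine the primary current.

I_p ≈ 1.34 A

V_A = 120 × 67/1053 = 7.6353 V; V_B = 120 × 273/1053 = 31.111 V; V_C = 120 × 74/1053 = 8.4330 V.
P_out = V_A I_A + V_B I_B + V_C I_C = 7.6353×3.07 + 31.111×3.56 + 8.4330×3.22 = 23.440 + 110.76 + 27.154 = 161.35 W.
Ideal ⇒ P_in = P_out, so I_p = P_out/V_p = 161.35/120 = 1.34 A.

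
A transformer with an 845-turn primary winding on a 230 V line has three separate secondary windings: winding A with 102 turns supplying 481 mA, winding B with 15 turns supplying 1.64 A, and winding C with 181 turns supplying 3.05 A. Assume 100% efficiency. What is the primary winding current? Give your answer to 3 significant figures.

V_A = 230 × 102/845 = 27.763 V; V_B = 230 × 15/845 = 4.0828 V; V_C = 230 × 181/845 = 49.266 V.
P_out = V_A I_A + V_B I_B + V_C I_C = 27.763×0.481 + 4.0828×1.64 + 49.266×3.05 = 13.354 + 6.6959 + 150.26 = 170.31 W.
Ideal ⇒ P_in = P_out, so I_p = P_out/V_p = 170.31/230 = 0.740 A.

I_p ≈ 0.740 A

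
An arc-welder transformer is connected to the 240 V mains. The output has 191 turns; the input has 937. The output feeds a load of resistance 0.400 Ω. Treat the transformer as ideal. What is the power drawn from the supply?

V_out = V_in × N_out/N_in = 240 × 191/937 = 48.922 V.
I_out = V_out/R = 48.922/0.400 = 122.31 A.
I_in = I_out × N_out/N_in = 122.31 × 191/937 = 24.931 A.
P = V_in I_in = 240 × 24.931 = 5980 W.

P ≈ 5980 W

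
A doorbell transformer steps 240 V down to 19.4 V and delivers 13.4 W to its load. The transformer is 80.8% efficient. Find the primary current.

P_in = P_out/η = 13.4/0.808 = 16.584 W.
I_p = P_in/V_p = 16.584/240 = 0.0691 A.

I_p ≈ 0.0691 A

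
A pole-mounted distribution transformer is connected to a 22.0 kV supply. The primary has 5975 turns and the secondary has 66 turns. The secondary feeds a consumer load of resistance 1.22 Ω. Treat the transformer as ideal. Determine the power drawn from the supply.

P ≈ 48400 W

V_s = V_p × N_s/N_p = 22000 × 66/5975 = 243.01 V.
I_s = V_s/R = 243.01/1.22 = 199.19 A.
I_p = I_s × N_s/N_p = 199.19 × 66/5975 = 2.2003 A.
P = V_p I_p = 22000 × 2.2003 = 48400 W.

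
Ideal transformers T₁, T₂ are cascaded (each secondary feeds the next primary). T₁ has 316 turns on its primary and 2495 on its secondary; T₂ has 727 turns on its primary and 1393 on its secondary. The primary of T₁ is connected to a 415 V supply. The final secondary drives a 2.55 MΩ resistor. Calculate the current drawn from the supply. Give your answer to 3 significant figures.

Secondary of T₁: V = 415.00 × 2495/316 = 3276.7 V.
Secondary of T₂: V = 3276.7 × 1393/727 = 6278.4 V.
I_load = 6278.4/(2.55×10^6) = 0.0024621 A, so P_out = 6278.4 × 0.0024621 = 15.458 W.
All ideal ⇒ P_in = P_out, so I_supply = 15.458/415 = 0.0372 A.

I_supply ≈ 0.0372 A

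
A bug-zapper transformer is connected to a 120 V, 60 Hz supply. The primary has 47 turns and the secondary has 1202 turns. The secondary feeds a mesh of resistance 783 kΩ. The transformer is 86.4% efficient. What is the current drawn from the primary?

V_s = 120 × 1202/47 = 3068.9 V.
I_s = V_s/R = 3068.9/783000 = 0.0039195 A.
P_out = V_s I_s = 3068.9 × 0.0039195 = 12.029 W.
P_in = P_out/η = 12.029/0.864 = 13.922 W.
I_p = P_in/V_p = 13.922/120 = 0.116 A.

I_p ≈ 0.116 A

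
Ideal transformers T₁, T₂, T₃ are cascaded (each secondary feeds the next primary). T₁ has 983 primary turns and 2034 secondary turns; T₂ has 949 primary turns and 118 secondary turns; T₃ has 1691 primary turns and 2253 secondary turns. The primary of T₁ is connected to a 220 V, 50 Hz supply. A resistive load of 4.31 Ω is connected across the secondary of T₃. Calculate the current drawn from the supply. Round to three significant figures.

I_supply ≈ 6.00 A

After T₁: V = 220.00 × 2034/983 = 455.22 V.
After T₂: V = 455.22 × 118/949 = 56.603 V.
After T₃: V = 56.603 × 2253/1691 = 75.414 V.
I_load = 75.414/4.31 = 17.498 A, so P_out = 75.414 × 17.498 = 1319.6 W.
All ideal ⇒ P_in = P_out, so I_supply = 1319.6/220 = 6.00 A.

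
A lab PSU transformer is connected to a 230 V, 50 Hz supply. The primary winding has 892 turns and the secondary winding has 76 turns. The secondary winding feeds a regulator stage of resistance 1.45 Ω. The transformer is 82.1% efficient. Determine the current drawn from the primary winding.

V_s = 230 × 76/892 = 19.596 V.
I_s = V_s/R = 19.596/1.45 = 13.515 A.
P_out = V_s I_s = 19.596 × 13.515 = 264.84 W.
P_in = P_out/η = 264.84/0.821 = 322.58 W.
I_p = P_in/V_p = 322.58/230 = 1.40 A.

I_p ≈ 1.40 A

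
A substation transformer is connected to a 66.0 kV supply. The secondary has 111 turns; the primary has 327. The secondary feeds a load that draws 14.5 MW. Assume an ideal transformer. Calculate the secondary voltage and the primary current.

V_s ≈ 22400 V, I_p ≈ 220 A

V_s = V_p × N_s/N_p = 66000 × 111/327 = 22404 V.
I_s = P/V_s = 1.45×10^7/22404 = 647.22 A.
I_p = I_s × N_s/N_p = 647.22 × 111/327 = 220 A.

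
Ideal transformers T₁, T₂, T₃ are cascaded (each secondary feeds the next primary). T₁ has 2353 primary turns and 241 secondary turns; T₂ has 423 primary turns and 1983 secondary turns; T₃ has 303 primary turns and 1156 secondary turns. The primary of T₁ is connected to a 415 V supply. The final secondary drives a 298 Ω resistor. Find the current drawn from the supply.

I_supply ≈ 4.67 A

Secondary of T₁: V = 415.00 × 241/2353 = 42.505 V.
Secondary of T₂: V = 42.505 × 1983/423 = 199.26 V.
Secondary of T₃: V = 199.26 × 1156/303 = 760.22 V.
I_load = 760.22/298 = 2.5511 A, so P_out = 760.22 × 2.5511 = 1939.4 W.
All ideal ⇒ P_in = P_out, so I_supply = 1939.4/415 = 4.67 A.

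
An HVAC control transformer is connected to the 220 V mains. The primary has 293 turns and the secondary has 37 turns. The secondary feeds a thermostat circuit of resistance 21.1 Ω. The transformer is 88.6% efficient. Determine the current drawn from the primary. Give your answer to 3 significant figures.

V_s = 220 × 37/293 = 27.782 V.
I_s = V_s/R = 27.782/21.1 = 1.3167 A.
P_out = V_s I_s = 27.782 × 1.3167 = 36.579 W.
P_in = P_out/η = 36.579/0.886 = 41.285 W.
I_p = P_in/V_p = 41.285/220 = 0.188 A.

I_p ≈ 0.188 A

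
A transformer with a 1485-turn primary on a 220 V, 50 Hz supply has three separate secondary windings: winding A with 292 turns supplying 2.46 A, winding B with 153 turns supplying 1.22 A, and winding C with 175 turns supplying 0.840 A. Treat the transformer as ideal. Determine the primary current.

I_p ≈ 0.708 A

V_A = 220 × 292/1485 = 43.259 V; V_B = 220 × 153/1485 = 22.667 V; V_C = 220 × 175/1485 = 25.926 V.
P_out = V_A I_A + V_B I_B + V_C I_C = 43.259×2.46 + 22.667×1.22 + 25.926×0.840 = 106.42 + 27.653 + 21.778 = 155.85 W.
Ideal ⇒ P_in = P_out, so I_p = P_out/V_p = 155.85/220 = 0.708 A.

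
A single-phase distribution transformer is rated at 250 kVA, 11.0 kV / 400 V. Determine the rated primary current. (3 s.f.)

I_p ≈ 22.7 A

I_p = S/V_p = 250000/11000 = 22.7 A.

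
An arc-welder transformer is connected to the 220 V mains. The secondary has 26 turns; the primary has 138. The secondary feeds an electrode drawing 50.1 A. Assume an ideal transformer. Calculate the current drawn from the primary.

I_p ≈ 9.44 A

For an ideal transformer I_p N_p = I_s N_s, so I_p = 50.1 × 26/138 = 9.44 A.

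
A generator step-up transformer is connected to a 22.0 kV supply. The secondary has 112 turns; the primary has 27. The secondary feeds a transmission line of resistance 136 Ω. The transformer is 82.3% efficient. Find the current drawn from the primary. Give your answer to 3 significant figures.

V_s = 22000 × 112/27 = 91259 V.
I_s = V_s/R = 91259/136 = 671.02 A.
P_out = V_s I_s = 91259 × 671.02 = 6.1237×10^7 W.
P_in = P_out/η = 6.1237×10^7/0.823 = 7.4407×10^7 W.
I_p = P_in/V_p = 7.4407×10^7/22000 = 3380 A.

I_p ≈ 3380 A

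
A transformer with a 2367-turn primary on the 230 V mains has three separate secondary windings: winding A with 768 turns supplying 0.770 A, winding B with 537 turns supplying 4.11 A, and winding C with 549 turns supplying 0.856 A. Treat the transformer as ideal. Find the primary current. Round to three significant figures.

I_p ≈ 1.38 A

V_A = 230 × 768/2367 = 74.626 V; V_B = 230 × 537/2367 = 52.180 V; V_C = 230 × 549/2367 = 53.346 V.
P_out = V_A I_A + V_B I_B + V_C I_C = 74.626×0.770 + 52.180×4.11 + 53.346×0.856 = 57.462 + 214.46 + 45.664 = 317.59 W.
Ideal ⇒ P_in = P_out, so I_p = P_out/V_p = 317.59/230 = 1.38 A.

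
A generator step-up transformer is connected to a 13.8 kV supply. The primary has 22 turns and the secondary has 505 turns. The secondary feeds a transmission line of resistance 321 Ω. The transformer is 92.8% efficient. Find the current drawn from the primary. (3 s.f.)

V_s = 13800 × 505/22 = 316770 V.
I_s = V_s/R = 316770/321 = 986.83 A.
P_out = V_s I_s = 316770 × 986.83 = 3.1260×10^8 W.
P_in = P_out/η = 3.1260×10^8/0.928 = 3.3685×10^8 W.
I_p = P_in/V_p = 3.3685×10^8/13800 = 24400 A.

I_p ≈ 24400 A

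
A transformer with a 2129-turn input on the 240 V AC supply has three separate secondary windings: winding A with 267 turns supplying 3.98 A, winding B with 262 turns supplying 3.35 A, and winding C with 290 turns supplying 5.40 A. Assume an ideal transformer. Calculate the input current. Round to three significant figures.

V_A = 240 × 267/2129 = 30.099 V; V_B = 240 × 262/2129 = 29.535 V; V_C = 240 × 290/2129 = 32.691 V.
P_out = V_A I_A + V_B I_B + V_C I_C = 30.099×3.98 + 29.535×3.35 + 32.691×5.40 = 119.79 + 98.942 + 176.53 = 395.27 W.
Ideal ⇒ P_in = P_out, so I_in = P_out/V_in = 395.27/240 = 1.65 A.

I_in ≈ 1.65 A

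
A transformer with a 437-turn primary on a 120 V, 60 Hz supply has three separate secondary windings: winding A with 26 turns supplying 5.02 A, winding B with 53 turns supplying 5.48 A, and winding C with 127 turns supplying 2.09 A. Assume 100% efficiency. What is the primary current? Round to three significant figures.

I_p ≈ 1.57 A

V_A = 120 × 26/437 = 7.1396 V; V_B = 120 × 53/437 = 14.554 V; V_C = 120 × 127/437 = 34.874 V.
P_out = V_A I_A + V_B I_B + V_C I_C = 7.1396×5.02 + 14.554×5.48 + 34.874×2.09 = 35.841 + 79.755 + 72.887 = 188.48 W.
Ideal ⇒ P_in = P_out, so I_p = P_out/V_p = 188.48/120 = 1.57 A.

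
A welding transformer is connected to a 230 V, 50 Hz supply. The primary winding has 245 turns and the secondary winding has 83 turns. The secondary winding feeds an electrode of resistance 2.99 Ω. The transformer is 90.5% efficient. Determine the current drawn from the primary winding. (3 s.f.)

I_p ≈ 9.76 A

V_s = 230 × 83/245 = 77.918 V.
I_s = V_s/R = 77.918/2.99 = 26.060 A.
P_out = V_s I_s = 77.918 × 26.060 = 2030.5 W.
P_in = P_out/η = 2030.5/0.905 = 2243.7 W.
I_p = P_in/V_p = 2243.7/230 = 9.76 A.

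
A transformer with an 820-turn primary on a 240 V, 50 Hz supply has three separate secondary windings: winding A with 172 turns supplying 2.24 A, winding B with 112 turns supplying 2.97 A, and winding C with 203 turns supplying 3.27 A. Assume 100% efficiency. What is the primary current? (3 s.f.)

V_A = 240 × 172/820 = 50.341 V; V_B = 240 × 112/820 = 32.780 V; V_C = 240 × 203/820 = 59.415 V.
P_out = V_A I_A + V_B I_B + V_C I_C = 50.341×2.24 + 32.780×2.97 + 59.415×3.27 = 112.76 + 97.358 + 194.29 = 404.41 W.
Ideal ⇒ P_in = P_out, so I_p = P_out/V_p = 404.41/240 = 1.69 A.

I_p ≈ 1.69 A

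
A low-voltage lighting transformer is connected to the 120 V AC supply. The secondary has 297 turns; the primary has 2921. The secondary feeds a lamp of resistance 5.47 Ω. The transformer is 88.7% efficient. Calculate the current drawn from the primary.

I_p ≈ 0.256 A

V_s = 120 × 297/2921 = 12.201 V.
I_s = V_s/R = 12.201/5.47 = 2.2306 A.
P_out = V_s I_s = 12.201 × 2.2306 = 27.216 W.
P_in = P_out/η = 27.216/0.887 = 30.683 W.
I_p = P_in/V_p = 30.683/120 = 0.256 A.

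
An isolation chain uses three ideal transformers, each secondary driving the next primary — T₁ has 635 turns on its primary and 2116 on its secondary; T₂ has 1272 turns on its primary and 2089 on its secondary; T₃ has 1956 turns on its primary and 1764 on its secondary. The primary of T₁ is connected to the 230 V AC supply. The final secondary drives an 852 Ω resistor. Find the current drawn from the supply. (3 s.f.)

Secondary of T₁: V = 230.00 × 2116/635 = 766.43 V.
Secondary of T₂: V = 766.43 × 2089/1272 = 1258.7 V.
Secondary of T₃: V = 1258.7 × 1764/1956 = 1135.1 V.
I_load = 1135.1/852 = 1.3323 A, so P_out = 1135.1 × 1.3323 = 1512.4 W.
All ideal ⇒ P_in = P_out, so I_supply = 1512.4/230 = 6.58 A.

I_supply ≈ 6.58 A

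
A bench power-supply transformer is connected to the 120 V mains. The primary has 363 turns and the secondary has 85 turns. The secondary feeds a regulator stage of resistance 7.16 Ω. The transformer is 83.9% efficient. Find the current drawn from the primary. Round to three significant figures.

V_s = 120 × 85/363 = 28.099 V.
I_s = V_s/R = 28.099/7.16 = 3.9245 A.
P_out = V_s I_s = 28.099 × 3.9245 = 110.27 W.
P_in = P_out/η = 110.27/0.839 = 131.44 W.
I_p = P_in/V_p = 131.44/120 = 1.10 A.

I_p ≈ 1.10 A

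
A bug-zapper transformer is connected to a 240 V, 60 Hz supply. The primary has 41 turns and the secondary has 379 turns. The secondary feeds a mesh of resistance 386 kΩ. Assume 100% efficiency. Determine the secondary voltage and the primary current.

V_s = V_p × N_s/N_p = 240 × 379/41 = 2218.5 V.
I_s = V_s/R = 2218.5/386000 = 0.0057475 A.
I_p = I_s × N_s/N_p = 0.0057475 × 379/41 = 0.0531 A.

V_s ≈ 2220 V, I_p ≈ 0.0531 A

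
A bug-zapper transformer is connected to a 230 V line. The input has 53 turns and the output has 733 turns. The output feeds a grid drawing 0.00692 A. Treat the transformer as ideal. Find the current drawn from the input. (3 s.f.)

I_in ≈ 0.0957 A

For an ideal transformer I_in N_in = I_out N_out, so I_in = 0.00692 × 733/53 = 0.0957 A.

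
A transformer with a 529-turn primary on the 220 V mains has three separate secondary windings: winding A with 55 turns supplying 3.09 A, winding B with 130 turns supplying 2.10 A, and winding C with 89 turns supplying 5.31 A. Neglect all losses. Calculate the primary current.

I_p ≈ 1.73 A

V_A = 220 × 55/529 = 22.873 V; V_B = 220 × 130/529 = 54.064 V; V_C = 220 × 89/529 = 37.013 V.
P_out = V_A I_A + V_B I_B + V_C I_C = 22.873×3.09 + 54.064×2.10 + 37.013×5.31 = 70.679 + 113.53 + 196.54 = 380.75 W.
Ideal ⇒ P_in = P_out, so I_p = P_out/V_p = 380.75/220 = 1.73 A.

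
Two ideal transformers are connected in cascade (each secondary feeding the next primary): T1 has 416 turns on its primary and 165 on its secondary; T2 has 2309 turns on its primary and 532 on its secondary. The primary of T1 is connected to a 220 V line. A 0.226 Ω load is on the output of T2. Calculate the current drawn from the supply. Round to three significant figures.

I_supply ≈ 8.13 A

Secondary of T1: V = 220.00 × 165/416 = 87.260 V.
Secondary of T2: V = 87.260 × 532/2309 = 20.105 V.
I_load = 20.105/0.226 = 88.960 A, so P_out = 20.105 × 88.960 = 1788.5 W.
All ideal ⇒ P_in = P_out, so I_supply = 1788.5/220 = 8.13 A.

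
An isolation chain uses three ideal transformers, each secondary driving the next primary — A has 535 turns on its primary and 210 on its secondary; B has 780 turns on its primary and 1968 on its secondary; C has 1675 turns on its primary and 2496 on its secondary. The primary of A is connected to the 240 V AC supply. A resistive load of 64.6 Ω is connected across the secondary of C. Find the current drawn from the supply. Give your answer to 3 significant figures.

After A: V = 240.00 × 210/535 = 94.206 V.
After B: V = 94.206 × 1968/780 = 237.69 V.
After C: V = 237.69 × 2496/1675 = 354.19 V.
I_load = 354.19/64.6 = 5.4828 A, so P_out = 354.19 × 5.4828 = 1942.0 W.
All ideal ⇒ P_in = P_out, so I_supply = 1942.0/240 = 8.09 A.

I_supply ≈ 8.09 A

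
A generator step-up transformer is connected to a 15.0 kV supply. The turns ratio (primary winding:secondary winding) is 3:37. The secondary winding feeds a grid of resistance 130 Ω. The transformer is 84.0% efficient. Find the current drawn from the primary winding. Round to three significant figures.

V_s = 15000 × 37/3 = 185000 V.
I_s = V_s/R = 185000/130 = 1423.1 A.
P_out = V_s I_s = 185000 × 1423.1 = 2.6327×10^8 W.
P_in = P_out/η = 2.6327×10^8/0.840 = 3.1342×10^8 W.
I_p = P_in/V_p = 3.1342×10^8/15000 = 20900 A.

I_p ≈ 20900 A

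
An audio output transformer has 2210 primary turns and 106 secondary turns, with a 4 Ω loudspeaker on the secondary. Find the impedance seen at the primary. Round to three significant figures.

Z_p = (N_p/N_s)² × Z_s = (2210/106)² × 4 = 1740 Ω.

Z_p ≈ 1740 Ω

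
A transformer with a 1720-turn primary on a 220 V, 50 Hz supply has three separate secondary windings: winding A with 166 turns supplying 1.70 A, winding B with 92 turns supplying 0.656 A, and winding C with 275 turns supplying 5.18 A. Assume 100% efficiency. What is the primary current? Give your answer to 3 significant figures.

V_A = 220 × 166/1720 = 21.233 V; V_B = 220 × 92/1720 = 11.767 V; V_C = 220 × 275/1720 = 35.174 V.
P_out = V_A I_A + V_B I_B + V_C I_C = 21.233×1.70 + 11.767×0.656 + 35.174×5.18 = 36.095 + 7.7194 + 182.20 = 226.02 W.
Ideal ⇒ P_in = P_out, so I_p = P_out/V_p = 226.02/220 = 1.03 A.

I_p ≈ 1.03 A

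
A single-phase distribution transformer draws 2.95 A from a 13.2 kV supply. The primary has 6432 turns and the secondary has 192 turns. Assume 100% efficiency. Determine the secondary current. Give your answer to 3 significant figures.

I_s ≈ 98.8 A

I_s/I_p = N_p/N_s, so I_s = 2.95 × 6432/192 = 98.8 A.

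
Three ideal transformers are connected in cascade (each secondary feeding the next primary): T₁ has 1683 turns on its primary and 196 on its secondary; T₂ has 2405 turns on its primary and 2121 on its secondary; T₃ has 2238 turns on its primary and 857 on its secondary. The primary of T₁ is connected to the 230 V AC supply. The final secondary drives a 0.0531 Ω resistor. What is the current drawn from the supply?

After T₁: V = 230.00 × 196/1683 = 26.786 V.
After T₂: V = 26.786 × 2121/2405 = 23.622 V.
After T₃: V = 23.622 × 857/2238 = 9.0458 V.
I_load = 9.0458/0.0531 = 170.35 A, so P_out = 9.0458 × 170.35 = 1541.0 W.
All ideal ⇒ P_in = P_out, so I_supply = 1541.0/230 = 6.70 A.

I_supply ≈ 6.70 A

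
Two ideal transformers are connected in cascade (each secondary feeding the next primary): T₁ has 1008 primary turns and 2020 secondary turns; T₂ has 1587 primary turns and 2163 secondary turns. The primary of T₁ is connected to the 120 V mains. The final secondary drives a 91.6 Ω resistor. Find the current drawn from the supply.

After T₁: V = 120.00 × 2020/1008 = 240.48 V.
After T₂: V = 240.48 × 2163/1587 = 327.76 V.
I_load = 327.76/91.6 = 3.5781 A, so P_out = 327.76 × 3.5781 = 1172.8 W.
All ideal ⇒ P_in = P_out, so I_supply = 1172.8/120 = 9.77 A.

I_supply ≈ 9.77 A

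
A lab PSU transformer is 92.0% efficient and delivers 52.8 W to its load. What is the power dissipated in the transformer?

P_loss ≈ 4.59 W

P_in = P_out/η = 52.8/0.920 = 57.3913 W.
P_loss = P_in − P_out = 57.3913 − 52.8 = 4.59 W.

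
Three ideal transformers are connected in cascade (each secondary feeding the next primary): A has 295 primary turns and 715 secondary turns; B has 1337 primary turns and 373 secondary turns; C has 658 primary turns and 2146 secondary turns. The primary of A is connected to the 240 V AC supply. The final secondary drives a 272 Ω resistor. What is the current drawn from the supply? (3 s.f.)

After A: V = 240.00 × 715/295 = 581.69 V.
After B: V = 581.69 × 373/1337 = 162.28 V.
After C: V = 162.28 × 2146/658 = 529.27 V.
I_load = 529.27/272 = 1.9458 A, so P_out = 529.27 × 1.9458 = 1029.9 W.
All ideal ⇒ P_in = P_out, so I_supply = 1029.9/240 = 4.29 A.

I_supply ≈ 4.29 A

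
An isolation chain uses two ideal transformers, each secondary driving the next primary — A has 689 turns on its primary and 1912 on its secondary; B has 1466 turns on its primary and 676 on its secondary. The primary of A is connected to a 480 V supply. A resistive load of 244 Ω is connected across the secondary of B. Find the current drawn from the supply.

I_supply ≈ 3.22 A

Secondary of A: V = 480.00 × 1912/689 = 1332.0 V.
Secondary of B: V = 1332.0 × 676/1466 = 614.22 V.
I_load = 614.22/244 = 2.5173 A, so P_out = 614.22 × 2.5173 = 1546.2 W.
All ideal ⇒ P_in = P_out, so I_supply = 1546.2/480 = 3.22 A.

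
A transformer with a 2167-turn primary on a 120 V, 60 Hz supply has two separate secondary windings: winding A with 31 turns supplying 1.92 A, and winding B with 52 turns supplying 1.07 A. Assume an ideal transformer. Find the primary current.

I_p ≈ 0.0531 A

V_A = 120 × 31/2167 = 1.7167 V; V_B = 120 × 52/2167 = 2.8796 V.
P_out = V_A I_A + V_B I_B = 1.7167×1.92 + 2.8796×1.07 = 3.2960 + 3.0811 = 6.3771 W.
Ideal ⇒ P_in = P_out, so I_p = P_out/V_p = 6.3771/120 = 0.0531 A.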